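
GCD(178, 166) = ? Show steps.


178 = 1 * 166 + 12
166 = 13 * 12 + 10
12 = 1 * 10 + 2
10 = 5 * 2 + 0
GCD = 2


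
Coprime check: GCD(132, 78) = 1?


Euclidean algorithm:
132 = 1 * 78 + 54
78 = 1 * 54 + 24
54 = 2 * 24 + 6
24 = 4 * 6 + 0
GCD(132, 78) = 6

No, not coprime (GCD = 6)


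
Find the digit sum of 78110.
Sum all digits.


7 + 8 + 1 + 1 + 0 = 17


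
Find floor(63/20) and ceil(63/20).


63/20 = 3.1500
floor = 3
ceil = 4

floor = 3, ceil = 4


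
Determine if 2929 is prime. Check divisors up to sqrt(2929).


2929 / 29 = 101 (exact division)
2929 is NOT prime.

No, 2929 is not prime


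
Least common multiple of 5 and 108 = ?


GCD(5, 108) = 1
LCM = 5*108/1 = 540/1 = 540

LCM = 540


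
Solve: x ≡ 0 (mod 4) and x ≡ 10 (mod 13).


M = 4*13 = 52
M1 = M/4 = 13, M2 = M/13 = 4
M1^(-1) mod 4 = 1, M2^(-1) mod 13 = 10
x = 0*13*1 + 10*4*10 = 400
400 mod 52 = 36
Check: 36 mod 4 = 0 ✓, 36 mod 13 = 10 ✓

x ≡ 36 (mod 52)


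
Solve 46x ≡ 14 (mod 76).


GCD(46, 76) = 2 divides 14
Divide: 23x ≡ 7 (mod 38)
x ≡ 35 (mod 38)


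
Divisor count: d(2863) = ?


2863 = 7^1 × 409^1
d(2863) = (1+1) × (1+1) = 4

4 divisors


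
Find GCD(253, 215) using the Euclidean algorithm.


253 = 1 * 215 + 38
215 = 5 * 38 + 25
38 = 1 * 25 + 13
25 = 1 * 13 + 12
13 = 1 * 12 + 1
12 = 12 * 1 + 0
GCD = 1


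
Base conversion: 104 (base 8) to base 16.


104 (base 8) = 68 (decimal)
68 (decimal) = 44 (base 16)


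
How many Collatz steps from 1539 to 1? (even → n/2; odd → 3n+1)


1539 → 4618 → 2309 → 6928 → 3464 → 1732 → 866 → 433 → 1300 → 650 → 325 → 976 → 488 → 244 → 122 → 61 → 184 → 92 → 46 → 23 → 70 → 35 → 106 → 53 → 160 → 80 → 40 → 20 → 10 → 5 → 16 → 8 → 4 → 2 → 1
Total steps = 34

34 steps


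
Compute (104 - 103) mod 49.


104 - 103 = 1
1 mod 49 = 1


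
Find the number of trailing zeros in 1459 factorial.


floor(1459/5) = 291
floor(1459/25) = 58
floor(1459/125) = 11
floor(1459/625) = 2
Total = 362

362 trailing zeros


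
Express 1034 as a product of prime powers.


1034 / 2 = 517
517 / 11 = 47
47 / 47 = 1
1034 = 2 × 11 × 47


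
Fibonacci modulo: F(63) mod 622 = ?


F(k) mod 622 for k=1..63:
1, 1, 2, 3, 5, 8, 13, 21, 34, 55, 89, 144, 233, 377, 610, 365, 353, 96, 449, 545, 372, 295, 45, 340, 385, 103, 488, 591, 457, 426, 261, 65, 326, 391, 95, 486, 581, 445, 404, 227, 9, 236, 245, 481, 104, 585, 67, 30, 97, 127, 224, 351, 575, 304, 257, 561, 196, 135, 331, 466, 175, 19, 194
F(63) mod 622 = 194


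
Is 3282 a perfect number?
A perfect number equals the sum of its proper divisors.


Proper divisors of 3282: 1, 2, 3, 6, 547, 1094, 1641
Sum = 1 + 2 + 3 + 6 + 547 + 1094 + 1641 = 3294

No, 3282 is not perfect (3294 ≠ 3282)


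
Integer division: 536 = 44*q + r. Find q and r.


536 = 44 * 12 + 8
Check: 528 + 8 = 536

q = 12, r = 8


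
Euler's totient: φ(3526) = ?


3526 = 2 × 41 × 43
Prime factors: 2, 41, 43
φ(3526) = 3526 × (1-1/2) × (1-1/41) × (1-1/43)
= 3526 × 1/2 × 40/41 × 42/43 = 1680

φ(3526) = 1680


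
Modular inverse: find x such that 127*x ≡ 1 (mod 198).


Use the extended Euclidean algorithm on (198, 127); each row r = 198*s + 127*t:
r=198, s=1, t=0
r=127, s=0, t=1
q=1: r=71, s=1, t=-1   [198*(1) + 127*(-1) = 71]
q=1: r=56, s=-1, t=2   [198*(-1) + 127*(2) = 56]
q=1: r=15, s=2, t=-3   [198*(2) + 127*(-3) = 15]
q=3: r=11, s=-7, t=11   [198*(-7) + 127*(11) = 11]
q=1: r=4, s=9, t=-14   [198*(9) + 127*(-14) = 4]
q=2: r=3, s=-25, t=39   [198*(-25) + 127*(39) = 3]
q=1: r=1, s=34, t=-53   [198*(34) + 127*(-53) = 1]
q=3: r=0, s=-127, t=198   [198*(-127) + 127*(198) = 0]
GCD = 1 with t = -53, so 127*(-53) ≡ 1 (mod 198)
Inverse = -53 mod 198 = 145
Check: 127 * 145 = 18415 ≡ 1 (mod 198)

127^(-1) ≡ 145 (mod 198)


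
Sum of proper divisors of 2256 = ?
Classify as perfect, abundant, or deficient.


Proper divisors: 1, 2, 3, 4, 6, 8, 12, 16, 24, 47, 48, 94, 141, 188, 282, 376, 564, 752, 1128
Sum = 1 + 2 + 3 + 4 + 6 + 8 + 12 + 16 + 24 + 47 + 48 + 94 + 141 + 188 + 282 + 376 + 564 + 752 + 1128 = 3696
3696 > 2256 → abundant

s(2256) = 3696 (abundant)


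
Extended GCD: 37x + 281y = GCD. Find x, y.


Tabular extended Euclidean (each row: r = 37*s + 281*t):
r=37, s=1, t=0
r=281, s=0, t=1
q=0: r=37, s=1, t=0   [37*(1) + 281*(0) = 37]
q=7: r=22, s=-7, t=1   [37*(-7) + 281*(1) = 22]
q=1: r=15, s=8, t=-1   [37*(8) + 281*(-1) = 15]
q=1: r=7, s=-15, t=2   [37*(-15) + 281*(2) = 7]
q=2: r=1, s=38, t=-5   [37*(38) + 281*(-5) = 1]
q=7: r=0, s=-281, t=37   [37*(-281) + 281*(37) = 0]
GCD = 1; from the row with r=1: x=38, y=-5
Check: 37*(38) + 281*(-5) = 1406 - 1405 = 1

GCD = 1, x = 38, y = -5


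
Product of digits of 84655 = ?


8 × 4 × 6 × 5 × 5 = 4800


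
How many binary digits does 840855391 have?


840855391 in base 2 = 110010000111100110111101011111
Number of digits = 30

30 digits (base 2)


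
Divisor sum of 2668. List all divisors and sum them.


Divisors of 2668: 1, 2, 4, 23, 29, 46, 58, 92, 116, 667, 1334, 2668
Sum = 1 + 2 + 4 + 23 + 29 + 46 + 58 + 92 + 116 + 667 + 1334 + 2668 = 5040

σ(2668) = 5040


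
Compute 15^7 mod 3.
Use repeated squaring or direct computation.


15^1 mod 3 = 0
15^2 mod 3 = 0
15^3 mod 3 = 0
15^4 mod 3 = 0
15^5 mod 3 = 0
15^6 mod 3 = 0
15^7 mod 3 = 0


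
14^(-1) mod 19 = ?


Use the extended Euclidean algorithm on (19, 14); each row r = 19*s + 14*t:
r=19, s=1, t=0
r=14, s=0, t=1
q=1: r=5, s=1, t=-1   [19*(1) + 14*(-1) = 5]
q=2: r=4, s=-2, t=3   [19*(-2) + 14*(3) = 4]
q=1: r=1, s=3, t=-4   [19*(3) + 14*(-4) = 1]
q=4: r=0, s=-14, t=19   [19*(-14) + 14*(19) = 0]
GCD = 1 with t = -4, so 14*(-4) ≡ 1 (mod 19)
Inverse = -4 mod 19 = 15
Check: 14 * 15 = 210 ≡ 1 (mod 19)

14^(-1) ≡ 15 (mod 19)


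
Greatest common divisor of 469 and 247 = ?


469 = 1 * 247 + 222
247 = 1 * 222 + 25
222 = 8 * 25 + 22
25 = 1 * 22 + 3
22 = 7 * 3 + 1
3 = 3 * 1 + 0
GCD = 1


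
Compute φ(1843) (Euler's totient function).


1843 = 19 × 97
Prime factors: 19, 97
φ(1843) = 1843 × (1-1/19) × (1-1/97)
= 1843 × 18/19 × 96/97 = 1728

φ(1843) = 1728


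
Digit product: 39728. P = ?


3 × 9 × 7 × 2 × 8 = 3024


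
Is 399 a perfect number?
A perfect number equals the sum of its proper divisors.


Proper divisors of 399: 1, 3, 7, 19, 21, 57, 133
Sum = 1 + 3 + 7 + 19 + 21 + 57 + 133 = 241

No, 399 is not perfect (241 ≠ 399)


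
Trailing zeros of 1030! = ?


floor(1030/5) = 206
floor(1030/25) = 41
floor(1030/125) = 8
floor(1030/625) = 1
Total = 256

256 trailing zeros


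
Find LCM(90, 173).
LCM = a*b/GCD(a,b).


GCD(90, 173) = 1
LCM = 90*173/1 = 15570/1 = 15570

LCM = 15570


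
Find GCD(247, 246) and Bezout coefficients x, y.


Tabular extended Euclidean (each row: r = 247*s + 246*t):
r=247, s=1, t=0
r=246, s=0, t=1
q=1: r=1, s=1, t=-1   [247*(1) + 246*(-1) = 1]
q=246: r=0, s=-246, t=247   [247*(-246) + 246*(247) = 0]
GCD = 1; from the row with r=1: x=1, y=-1
Check: 247*(1) + 246*(-1) = 247 - 246 = 1

GCD = 1, x = 1, y = -1


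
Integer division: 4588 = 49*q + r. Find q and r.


4588 = 49 * 93 + 31
Check: 4557 + 31 = 4588

q = 93, r = 31


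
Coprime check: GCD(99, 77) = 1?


Euclidean algorithm:
99 = 1 * 77 + 22
77 = 3 * 22 + 11
22 = 2 * 11 + 0
GCD(99, 77) = 11

No, not coprime (GCD = 11)


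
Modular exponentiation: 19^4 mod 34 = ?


19^1 mod 34 = 19
19^2 mod 34 = 21
19^3 mod 34 = 25
19^4 mod 34 = 33


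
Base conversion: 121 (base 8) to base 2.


121 (base 8) = 81 (decimal)
81 (decimal) = 1010001 (base 2)


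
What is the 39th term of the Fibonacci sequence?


Sequence: 1, 1, 2, 3, 5, 8, 13, 21, 34, 55, 89, 144, 233, 377, 610, 987, 1597, 2584, 4181, 6765, 10946, 17711, 28657, 46368, 75025, 121393, 196418, 317811, 514229, 832040, 1346269, 2178309, 3524578, 5702887, 9227465, 14930352, 24157817, 39088169, 63245986
F(39) = 63245986


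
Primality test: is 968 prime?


968 / 2 = 484 (exact division)
968 is NOT prime.

No, 968 is not prime


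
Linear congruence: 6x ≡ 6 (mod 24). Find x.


GCD(6, 24) = 6 divides 6
Divide: 1x ≡ 1 (mod 4)
x ≡ 1 (mod 4)


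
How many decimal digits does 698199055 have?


698199055 has 9 digits in base 10
floor(log10(698199055)) + 1 = floor(8.8440) + 1 = 9

9 digits (base 10)


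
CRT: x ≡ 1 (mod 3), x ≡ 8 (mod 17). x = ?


M = 3*17 = 51
M1 = M/3 = 17, M2 = M/17 = 3
M1^(-1) mod 3 = 2, M2^(-1) mod 17 = 6
x = 1*17*2 + 8*3*6 = 178
178 mod 51 = 25
Check: 25 mod 3 = 1 ✓, 25 mod 17 = 8 ✓

x ≡ 25 (mod 51)


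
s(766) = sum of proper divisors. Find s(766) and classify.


Proper divisors: 1, 2, 383
Sum = 1 + 2 + 383 = 386
386 < 766 → deficient

s(766) = 386 (deficient)


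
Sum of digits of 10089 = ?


1 + 0 + 0 + 8 + 9 = 18


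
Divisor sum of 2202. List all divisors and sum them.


Divisors of 2202: 1, 2, 3, 6, 367, 734, 1101, 2202
Sum = 1 + 2 + 3 + 6 + 367 + 734 + 1101 + 2202 = 4416

σ(2202) = 4416


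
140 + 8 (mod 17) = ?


140 + 8 = 148
148 mod 17 = 12


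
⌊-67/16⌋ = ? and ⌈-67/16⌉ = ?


-67/16 = -4.1875
floor = -5
ceil = -4

floor = -5, ceil = -4


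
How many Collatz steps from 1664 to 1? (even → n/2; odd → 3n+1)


1664 → 832 → 416 → 208 → 104 → 52 → 26 → 13 → 40 → 20 → 10 → 5 → 16 → 8 → 4 → 2 → 1
Total steps = 16

16 steps


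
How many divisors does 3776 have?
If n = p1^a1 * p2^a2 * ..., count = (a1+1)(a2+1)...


3776 = 2^6 × 59^1
d(3776) = (6+1) × (1+1) = 14

14 divisors


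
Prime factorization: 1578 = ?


1578 / 2 = 789
789 / 3 = 263
263 / 263 = 1
1578 = 2 × 3 × 263


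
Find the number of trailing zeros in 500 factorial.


floor(500/5) = 100
floor(500/25) = 20
floor(500/125) = 4
Total = 124

124 trailing zeros


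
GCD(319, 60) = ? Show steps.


319 = 5 * 60 + 19
60 = 3 * 19 + 3
19 = 6 * 3 + 1
3 = 3 * 1 + 0
GCD = 1


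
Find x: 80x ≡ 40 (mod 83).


GCD(80, 83) = 1, unique solution
a^(-1) mod 83 = 55
x = 55 * 40 mod 83 = 42

x ≡ 42 (mod 83)


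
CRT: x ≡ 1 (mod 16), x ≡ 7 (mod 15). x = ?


M = 16*15 = 240
M1 = M/16 = 15, M2 = M/15 = 16
M1^(-1) mod 16 = 15, M2^(-1) mod 15 = 1
x = 1*15*15 + 7*16*1 = 337
337 mod 240 = 97
Check: 97 mod 16 = 1 ✓, 97 mod 15 = 7 ✓

x ≡ 97 (mod 240)


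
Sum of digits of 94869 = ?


9 + 4 + 8 + 6 + 9 = 36


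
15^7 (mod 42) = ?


15^1 mod 42 = 15
15^2 mod 42 = 15
15^3 mod 42 = 15
15^4 mod 42 = 15
15^5 mod 42 = 15
15^6 mod 42 = 15
15^7 mod 42 = 15


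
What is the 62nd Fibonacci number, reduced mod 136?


F(k) mod 136 for k=1..62:
1, 1, 2, 3, 5, 8, 13, 21, 34, 55, 89, 8, 97, 105, 66, 35, 101, 0, 101, 101, 66, 31, 97, 128, 89, 81, 34, 115, 13, 128, 5, 133, 2, 135, 1, 0, 1, 1, 2, 3, 5, 8, 13, 21, 34, 55, 89, 8, 97, 105, 66, 35, 101, 0, 101, 101, 66, 31, 97, 128, 89, 81
F(62) mod 136 = 81


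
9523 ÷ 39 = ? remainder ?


9523 = 39 * 244 + 7
Check: 9516 + 7 = 9523

q = 244, r = 7


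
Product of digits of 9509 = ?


9 × 5 × 0 × 9 = 0


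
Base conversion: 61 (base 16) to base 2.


61 (base 16) = 97 (decimal)
97 (decimal) = 1100001 (base 2)


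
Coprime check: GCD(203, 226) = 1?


Euclidean algorithm:
226 = 1 * 203 + 23
203 = 8 * 23 + 19
23 = 1 * 19 + 4
19 = 4 * 4 + 3
4 = 1 * 3 + 1
3 = 3 * 1 + 0
GCD(203, 226) = 1

Yes, coprime (GCD = 1)


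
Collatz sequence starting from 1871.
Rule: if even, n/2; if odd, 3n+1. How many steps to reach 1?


1871 → 5614 → 2807 → 8422 → 4211 → 12634 → 6317 → 18952 → 9476 → 4738 → 2369 → 7108 → 3554 → 1777 → 5332 → 2666 → 1333 → 4000 → 2000 → 1000 → 500 → 250 → 125 → 376 → 188 → 94 → 47 → 142 → 71 → 214 → 107 → 322 → 161 → 484 → 242 → 121 → 364 → 182 → 91 → 274 → 137 → 412 → 206 → 103 → 310 → 155 → 466 → 233 → 700 → 350 → 175 → 526 → 263 → 790 → 395 → 1186 → 593 → 1780 → 890 → 445 → 1336 → 668 → 334 → 167 → 502 → 251 → 754 → 377 → 1132 → 566 → 283 → 850 → 425 → 1276 → 638 → 319 → 958 → 479 → 1438 → 719 → 2158 → 1079 → 3238 → 1619 → 4858 → 2429 → 7288 → 3644 → 1822 → 911 → 2734 → 1367 → 4102 → 2051 → 6154 → 3077 → 9232 → 4616 → 2308 → 1154 → 577 → 1732 → 866 → 433 → 1300 → 650 → 325 → 976 → 488 → 244 → 122 → 61 → 184 → 92 → 46 → 23 → 70 → 35 → 106 → 53 → 160 → 80 → 40 → 20 → 10 → 5 → 16 → 8 → 4 → 2 → 1
Total steps = 130

130 steps


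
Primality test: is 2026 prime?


2026 / 2 = 1013 (exact division)
2026 is NOT prime.

No, 2026 is not prime


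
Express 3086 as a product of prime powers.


3086 / 2 = 1543
1543 / 1543 = 1
3086 = 2 × 1543


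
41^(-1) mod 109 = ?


Use the extended Euclidean algorithm on (109, 41); each row r = 109*s + 41*t:
r=109, s=1, t=0
r=41, s=0, t=1
q=2: r=27, s=1, t=-2   [109*(1) + 41*(-2) = 27]
q=1: r=14, s=-1, t=3   [109*(-1) + 41*(3) = 14]
q=1: r=13, s=2, t=-5   [109*(2) + 41*(-5) = 13]
q=1: r=1, s=-3, t=8   [109*(-3) + 41*(8) = 1]
q=13: r=0, s=41, t=-109   [109*(41) + 41*(-109) = 0]
GCD = 1 with t = 8, so 41*(8) ≡ 1 (mod 109)
Inverse = 8 mod 109 = 8
Check: 41 * 8 = 328 ≡ 1 (mod 109)

41^(-1) ≡ 8 (mod 109)


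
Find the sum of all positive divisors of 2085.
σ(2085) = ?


Divisors of 2085: 1, 3, 5, 15, 139, 417, 695, 2085
Sum = 1 + 3 + 5 + 15 + 139 + 417 + 695 + 2085 = 3360

σ(2085) = 3360


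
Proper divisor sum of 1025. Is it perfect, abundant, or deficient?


Proper divisors: 1, 5, 25, 41, 205
Sum = 1 + 5 + 25 + 41 + 205 = 277
277 < 1025 → deficient

s(1025) = 277 (deficient)


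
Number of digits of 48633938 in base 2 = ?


48633938 in base 2 = 10111001100001100001010010
Number of digits = 26

26 digits (base 2)


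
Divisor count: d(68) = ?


68 = 2^2 × 17^1
d(68) = (2+1) × (1+1) = 6

6 divisors


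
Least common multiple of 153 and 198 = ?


GCD(153, 198) = 9
LCM = 153*198/9 = 30294/9 = 3366

LCM = 3366


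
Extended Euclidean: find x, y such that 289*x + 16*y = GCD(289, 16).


Tabular extended Euclidean (each row: r = 289*s + 16*t):
r=289, s=1, t=0
r=16, s=0, t=1
q=18: r=1, s=1, t=-18   [289*(1) + 16*(-18) = 1]
q=16: r=0, s=-16, t=289   [289*(-16) + 16*(289) = 0]
GCD = 1; from the row with r=1: x=1, y=-18
Check: 289*(1) + 16*(-18) = 289 - 288 = 1

GCD = 1, x = 1, y = -18


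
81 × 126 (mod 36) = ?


81 × 126 = 10206
10206 mod 36 = 18


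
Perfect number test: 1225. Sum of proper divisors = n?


Proper divisors of 1225: 1, 5, 7, 25, 35, 49, 175, 245
Sum = 1 + 5 + 7 + 25 + 35 + 49 + 175 + 245 = 542

No, 1225 is not perfect (542 ≠ 1225)


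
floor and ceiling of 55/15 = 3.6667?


55/15 = 3.6667
floor = 3
ceil = 4

floor = 3, ceil = 4


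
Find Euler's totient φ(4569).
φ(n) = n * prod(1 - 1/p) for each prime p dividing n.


4569 = 3 × 1523
Prime factors: 3, 1523
φ(4569) = 4569 × (1-1/3) × (1-1/1523)
= 4569 × 2/3 × 1522/1523 = 3044

φ(4569) = 3044


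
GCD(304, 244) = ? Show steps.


304 = 1 * 244 + 60
244 = 4 * 60 + 4
60 = 15 * 4 + 0
GCD = 4


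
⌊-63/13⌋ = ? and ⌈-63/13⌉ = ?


-63/13 = -4.8462
floor = -5
ceil = -4

floor = -5, ceil = -4


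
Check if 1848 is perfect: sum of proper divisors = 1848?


Proper divisors of 1848: 1, 2, 3, 4, 6, 7, 8, 11, 12, 14, 21, 22, 24, 28, 33, 42, 44, 56, 66, 77, 84, 88, 132, 154, 168, 231, 264, 308, 462, 616, 924
Sum = 1 + 2 + 3 + 4 + 6 + 7 + 8 + 11 + 12 + 14 + 21 + 22 + 24 + 28 + 33 + 42 + 44 + 56 + 66 + 77 + 84 + 88 + 132 + 154 + 168 + 231 + 264 + 308 + 462 + 616 + 924 = 3912

No, 1848 is not perfect (3912 ≠ 1848)


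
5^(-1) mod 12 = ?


Use the extended Euclidean algorithm on (12, 5); each row r = 12*s + 5*t:
r=12, s=1, t=0
r=5, s=0, t=1
q=2: r=2, s=1, t=-2   [12*(1) + 5*(-2) = 2]
q=2: r=1, s=-2, t=5   [12*(-2) + 5*(5) = 1]
q=2: r=0, s=5, t=-12   [12*(5) + 5*(-12) = 0]
GCD = 1 with t = 5, so 5*(5) ≡ 1 (mod 12)
Inverse = 5 mod 12 = 5
Check: 5 * 5 = 25 ≡ 1 (mod 12)

5^(-1) ≡ 5 (mod 12)


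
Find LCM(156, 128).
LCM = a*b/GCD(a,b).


GCD(156, 128) = 4
LCM = 156*128/4 = 19968/4 = 4992

LCM = 4992


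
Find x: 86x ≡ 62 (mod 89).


GCD(86, 89) = 1, unique solution
a^(-1) mod 89 = 59
x = 59 * 62 mod 89 = 9

x ≡ 9 (mod 89)


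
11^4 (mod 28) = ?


11^1 mod 28 = 11
11^2 mod 28 = 9
11^3 mod 28 = 15
11^4 mod 28 = 25


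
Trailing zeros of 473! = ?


floor(473/5) = 94
floor(473/25) = 18
floor(473/125) = 3
Total = 115

115 trailing zeros


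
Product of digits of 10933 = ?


1 × 0 × 9 × 3 × 3 = 0


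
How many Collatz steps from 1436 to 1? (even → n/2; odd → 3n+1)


1436 → 718 → 359 → 1078 → 539 → 1618 → 809 → 2428 → 1214 → 607 → 1822 → 911 → 2734 → 1367 → 4102 → 2051 → 6154 → 3077 → 9232 → 4616 → 2308 → 1154 → 577 → 1732 → 866 → 433 → 1300 → 650 → 325 → 976 → 488 → 244 → 122 → 61 → 184 → 92 → 46 → 23 → 70 → 35 → 106 → 53 → 160 → 80 → 40 → 20 → 10 → 5 → 16 → 8 → 4 → 2 → 1
Total steps = 52

52 steps


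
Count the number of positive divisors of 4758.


4758 = 2^1 × 3^1 × 13^1 × 61^1
d(4758) = (1+1) × (1+1) × (1+1) × (1+1) = 16

16 divisors


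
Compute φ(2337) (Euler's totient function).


2337 = 3 × 19 × 41
Prime factors: 3, 19, 41
φ(2337) = 2337 × (1-1/3) × (1-1/19) × (1-1/41)
= 2337 × 2/3 × 18/19 × 40/41 = 1440

φ(2337) = 1440


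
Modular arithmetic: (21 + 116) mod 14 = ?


21 + 116 = 137
137 mod 14 = 11


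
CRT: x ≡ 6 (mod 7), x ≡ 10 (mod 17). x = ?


M = 7*17 = 119
M1 = M/7 = 17, M2 = M/17 = 7
M1^(-1) mod 7 = 5, M2^(-1) mod 17 = 5
x = 6*17*5 + 10*7*5 = 860
860 mod 119 = 27
Check: 27 mod 7 = 6 ✓, 27 mod 17 = 10 ✓

x ≡ 27 (mod 119)


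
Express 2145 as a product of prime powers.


2145 / 3 = 715
715 / 5 = 143
143 / 11 = 13
13 / 13 = 1
2145 = 3 × 5 × 11 × 13


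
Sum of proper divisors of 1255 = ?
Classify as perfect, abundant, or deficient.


Proper divisors: 1, 5, 251
Sum = 1 + 5 + 251 = 257
257 < 1255 → deficient

s(1255) = 257 (deficient)


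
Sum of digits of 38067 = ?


3 + 8 + 0 + 6 + 7 = 24


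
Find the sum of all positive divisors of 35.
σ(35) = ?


Divisors of 35: 1, 5, 7, 35
Sum = 1 + 5 + 7 + 35 = 48

σ(35) = 48


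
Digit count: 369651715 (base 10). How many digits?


369651715 has 9 digits in base 10
floor(log10(369651715)) + 1 = floor(8.5678) + 1 = 9

9 digits (base 10)


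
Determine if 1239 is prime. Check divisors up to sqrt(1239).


1239 / 3 = 413 (exact division)
1239 is NOT prime.

No, 1239 is not prime


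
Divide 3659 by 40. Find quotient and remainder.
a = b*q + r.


3659 = 40 * 91 + 19
Check: 3640 + 19 = 3659

q = 91, r = 19


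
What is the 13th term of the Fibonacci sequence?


Sequence: 1, 1, 2, 3, 5, 8, 13, 21, 34, 55, 89, 144, 233
F(13) = 233


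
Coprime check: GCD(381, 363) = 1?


Euclidean algorithm:
381 = 1 * 363 + 18
363 = 20 * 18 + 3
18 = 6 * 3 + 0
GCD(381, 363) = 3

No, not coprime (GCD = 3)


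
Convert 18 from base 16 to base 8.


18 (base 16) = 24 (decimal)
24 (decimal) = 30 (base 8)


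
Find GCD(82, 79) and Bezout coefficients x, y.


Tabular extended Euclidean (each row: r = 82*s + 79*t):
r=82, s=1, t=0
r=79, s=0, t=1
q=1: r=3, s=1, t=-1   [82*(1) + 79*(-1) = 3]
q=26: r=1, s=-26, t=27   [82*(-26) + 79*(27) = 1]
q=3: r=0, s=79, t=-82   [82*(79) + 79*(-82) = 0]
GCD = 1; from the row with r=1: x=-26, y=27
Check: 82*(-26) + 79*(27) = -2132 + 2133 = 1

GCD = 1, x = -26, y = 27


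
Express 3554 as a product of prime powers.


3554 / 2 = 1777
1777 / 1777 = 1
3554 = 2 × 1777


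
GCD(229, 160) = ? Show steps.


229 = 1 * 160 + 69
160 = 2 * 69 + 22
69 = 3 * 22 + 3
22 = 7 * 3 + 1
3 = 3 * 1 + 0
GCD = 1


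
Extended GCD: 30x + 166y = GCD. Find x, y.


Tabular extended Euclidean (each row: r = 30*s + 166*t):
r=30, s=1, t=0
r=166, s=0, t=1
q=0: r=30, s=1, t=0   [30*(1) + 166*(0) = 30]
q=5: r=16, s=-5, t=1   [30*(-5) + 166*(1) = 16]
q=1: r=14, s=6, t=-1   [30*(6) + 166*(-1) = 14]
q=1: r=2, s=-11, t=2   [30*(-11) + 166*(2) = 2]
q=7: r=0, s=83, t=-15   [30*(83) + 166*(-15) = 0]
GCD = 2; from the row with r=2: x=-11, y=2
Check: 30*(-11) + 166*(2) = -330 + 332 = 2

GCD = 2, x = -11, y = 2


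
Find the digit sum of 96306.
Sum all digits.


9 + 6 + 3 + 0 + 6 = 24


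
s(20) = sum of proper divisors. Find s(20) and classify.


Proper divisors: 1, 2, 4, 5, 10
Sum = 1 + 2 + 4 + 5 + 10 = 22
22 > 20 → abundant

s(20) = 22 (abundant)


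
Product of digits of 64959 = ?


6 × 4 × 9 × 5 × 9 = 9720


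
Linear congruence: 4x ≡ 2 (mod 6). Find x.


GCD(4, 6) = 2 divides 2
Divide: 2x ≡ 1 (mod 3)
x ≡ 2 (mod 3)


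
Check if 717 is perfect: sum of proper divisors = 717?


Proper divisors of 717: 1, 3, 239
Sum = 1 + 3 + 239 = 243

No, 717 is not perfect (243 ≠ 717)


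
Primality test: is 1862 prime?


1862 / 2 = 931 (exact division)
1862 is NOT prime.

No, 1862 is not prime


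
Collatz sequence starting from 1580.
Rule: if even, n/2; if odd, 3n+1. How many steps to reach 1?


1580 → 790 → 395 → 1186 → 593 → 1780 → 890 → 445 → 1336 → 668 → 334 → 167 → 502 → 251 → 754 → 377 → 1132 → 566 → 283 → 850 → 425 → 1276 → 638 → 319 → 958 → 479 → 1438 → 719 → 2158 → 1079 → 3238 → 1619 → 4858 → 2429 → 7288 → 3644 → 1822 → 911 → 2734 → 1367 → 4102 → 2051 → 6154 → 3077 → 9232 → 4616 → 2308 → 1154 → 577 → 1732 → 866 → 433 → 1300 → 650 → 325 → 976 → 488 → 244 → 122 → 61 → 184 → 92 → 46 → 23 → 70 → 35 → 106 → 53 → 160 → 80 → 40 → 20 → 10 → 5 → 16 → 8 → 4 → 2 → 1
Total steps = 78

78 steps


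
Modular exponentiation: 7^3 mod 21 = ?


7^1 mod 21 = 7
7^2 mod 21 = 7
7^3 mod 21 = 7


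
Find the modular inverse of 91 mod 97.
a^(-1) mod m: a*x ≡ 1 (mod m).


Use the extended Euclidean algorithm on (97, 91); each row r = 97*s + 91*t:
r=97, s=1, t=0
r=91, s=0, t=1
q=1: r=6, s=1, t=-1   [97*(1) + 91*(-1) = 6]
q=15: r=1, s=-15, t=16   [97*(-15) + 91*(16) = 1]
q=6: r=0, s=91, t=-97   [97*(91) + 91*(-97) = 0]
GCD = 1 with t = 16, so 91*(16) ≡ 1 (mod 97)
Inverse = 16 mod 97 = 16
Check: 91 * 16 = 1456 ≡ 1 (mod 97)

91^(-1) ≡ 16 (mod 97)


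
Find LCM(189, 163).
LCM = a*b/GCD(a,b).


GCD(189, 163) = 1
LCM = 189*163/1 = 30807/1 = 30807

LCM = 30807


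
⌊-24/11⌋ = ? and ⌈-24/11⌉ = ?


-24/11 = -2.1818
floor = -3
ceil = -2

floor = -3, ceil = -2


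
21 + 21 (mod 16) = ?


21 + 21 = 42
42 mod 16 = 10


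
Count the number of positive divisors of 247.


247 = 13^1 × 19^1
d(247) = (1+1) × (1+1) = 4

4 divisors


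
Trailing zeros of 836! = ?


floor(836/5) = 167
floor(836/25) = 33
floor(836/125) = 6
floor(836/625) = 1
Total = 207

207 trailing zeros


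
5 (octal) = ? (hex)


5 (base 8) = 5 (decimal)
5 (decimal) = 5 (base 16)


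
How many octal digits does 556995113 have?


556995113 in base 8 = 4114611051
Number of digits = 10

10 digits (base 8)


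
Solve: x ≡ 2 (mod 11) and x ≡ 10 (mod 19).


M = 11*19 = 209
M1 = M/11 = 19, M2 = M/19 = 11
M1^(-1) mod 11 = 7, M2^(-1) mod 19 = 7
x = 2*19*7 + 10*11*7 = 1036
1036 mod 209 = 200
Check: 200 mod 11 = 2 ✓, 200 mod 19 = 10 ✓

x ≡ 200 (mod 209)


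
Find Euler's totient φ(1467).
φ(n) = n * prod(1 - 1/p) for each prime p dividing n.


1467 = 3^2 × 163
Prime factors: 3, 163
φ(1467) = 1467 × (1-1/3) × (1-1/163)
= 1467 × 2/3 × 162/163 = 972

φ(1467) = 972


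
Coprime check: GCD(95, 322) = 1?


Euclidean algorithm:
322 = 3 * 95 + 37
95 = 2 * 37 + 21
37 = 1 * 21 + 16
21 = 1 * 16 + 5
16 = 3 * 5 + 1
5 = 5 * 1 + 0
GCD(95, 322) = 1

Yes, coprime (GCD = 1)


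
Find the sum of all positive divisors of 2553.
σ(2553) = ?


Divisors of 2553: 1, 3, 23, 37, 69, 111, 851, 2553
Sum = 1 + 3 + 23 + 37 + 69 + 111 + 851 + 2553 = 3648

σ(2553) = 3648


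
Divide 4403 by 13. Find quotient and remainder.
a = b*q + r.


4403 = 13 * 338 + 9
Check: 4394 + 9 = 4403

q = 338, r = 9


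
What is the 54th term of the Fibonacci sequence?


Sequence: 1, 1, 2, 3, 5, 8, 13, 21, 34, 55, 89, 144, 233, 377, 610, 987, 1597, 2584, 4181, 6765, 10946, 17711, 28657, 46368, 75025, 121393, 196418, 317811, 514229, 832040, 1346269, 2178309, 3524578, 5702887, 9227465, 14930352, 24157817, 39088169, 63245986, 102334155, 165580141, 267914296, 433494437, 701408733, 1134903170, 1836311903, 2971215073, 4807526976, 7778742049, 12586269025, 20365011074, 32951280099, 53316291173, 86267571272
F(54) = 86267571272


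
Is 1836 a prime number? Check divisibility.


1836 / 2 = 918 (exact division)
1836 is NOT prime.

No, 1836 is not prime


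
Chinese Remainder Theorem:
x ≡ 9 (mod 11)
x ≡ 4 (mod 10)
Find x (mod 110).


M = 11*10 = 110
M1 = M/11 = 10, M2 = M/10 = 11
M1^(-1) mod 11 = 10, M2^(-1) mod 10 = 1
x = 9*10*10 + 4*11*1 = 944
944 mod 110 = 64
Check: 64 mod 11 = 9 ✓, 64 mod 10 = 4 ✓

x ≡ 64 (mod 110)


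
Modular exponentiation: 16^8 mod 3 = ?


16^1 mod 3 = 1
16^2 mod 3 = 1
16^3 mod 3 = 1
16^4 mod 3 = 1
16^5 mod 3 = 1
16^6 mod 3 = 1
16^7 mod 3 = 1
16^8 mod 3 = 1


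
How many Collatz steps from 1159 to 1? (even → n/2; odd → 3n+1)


1159 → 3478 → 1739 → 5218 → 2609 → 7828 → 3914 → 1957 → 5872 → 2936 → 1468 → 734 → 367 → 1102 → 551 → 1654 → 827 → 2482 → 1241 → 3724 → 1862 → 931 → 2794 → 1397 → 4192 → 2096 → 1048 → 524 → 262 → 131 → 394 → 197 → 592 → 296 → 148 → 74 → 37 → 112 → 56 → 28 → 14 → 7 → 22 → 11 → 34 → 17 → 52 → 26 → 13 → 40 → 20 → 10 → 5 → 16 → 8 → 4 → 2 → 1
Total steps = 57

57 steps


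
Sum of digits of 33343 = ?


3 + 3 + 3 + 4 + 3 = 16


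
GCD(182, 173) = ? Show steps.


182 = 1 * 173 + 9
173 = 19 * 9 + 2
9 = 4 * 2 + 1
2 = 2 * 1 + 0
GCD = 1


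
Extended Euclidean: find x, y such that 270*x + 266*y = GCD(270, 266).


Tabular extended Euclidean (each row: r = 270*s + 266*t):
r=270, s=1, t=0
r=266, s=0, t=1
q=1: r=4, s=1, t=-1   [270*(1) + 266*(-1) = 4]
q=66: r=2, s=-66, t=67   [270*(-66) + 266*(67) = 2]
q=2: r=0, s=133, t=-135   [270*(133) + 266*(-135) = 0]
GCD = 2; from the row with r=2: x=-66, y=67
Check: 270*(-66) + 266*(67) = -17820 + 17822 = 2

GCD = 2, x = -66, y = 67


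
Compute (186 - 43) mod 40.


186 - 43 = 143
143 mod 40 = 23


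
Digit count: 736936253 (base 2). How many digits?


736936253 in base 2 = 101011111011001100000100111101
Number of digits = 30

30 digits (base 2)


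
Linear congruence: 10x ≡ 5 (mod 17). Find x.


GCD(10, 17) = 1, unique solution
a^(-1) mod 17 = 12
x = 12 * 5 mod 17 = 9

x ≡ 9 (mod 17)


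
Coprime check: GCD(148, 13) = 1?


Euclidean algorithm:
148 = 11 * 13 + 5
13 = 2 * 5 + 3
5 = 1 * 3 + 2
3 = 1 * 2 + 1
2 = 2 * 1 + 0
GCD(148, 13) = 1

Yes, coprime (GCD = 1)


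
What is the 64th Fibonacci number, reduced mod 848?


F(k) mod 848 for k=1..64:
1, 1, 2, 3, 5, 8, 13, 21, 34, 55, 89, 144, 233, 377, 610, 139, 749, 40, 789, 829, 770, 751, 673, 576, 401, 129, 530, 659, 341, 152, 493, 645, 290, 87, 377, 464, 841, 457, 450, 59, 509, 568, 229, 797, 178, 127, 305, 432, 737, 321, 210, 531, 741, 424, 317, 741, 210, 103, 313, 416, 729, 297, 178, 475
F(64) mod 848 = 475


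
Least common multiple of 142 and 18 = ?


GCD(142, 18) = 2
LCM = 142*18/2 = 2556/2 = 1278

LCM = 1278


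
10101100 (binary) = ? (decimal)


10101100 (base 2) = 172 (decimal)
172 (decimal) = 172 (base 10)


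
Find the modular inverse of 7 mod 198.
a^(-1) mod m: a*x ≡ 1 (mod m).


Use the extended Euclidean algorithm on (198, 7); each row r = 198*s + 7*t:
r=198, s=1, t=0
r=7, s=0, t=1
q=28: r=2, s=1, t=-28   [198*(1) + 7*(-28) = 2]
q=3: r=1, s=-3, t=85   [198*(-3) + 7*(85) = 1]
q=2: r=0, s=7, t=-198   [198*(7) + 7*(-198) = 0]
GCD = 1 with t = 85, so 7*(85) ≡ 1 (mod 198)
Inverse = 85 mod 198 = 85
Check: 7 * 85 = 595 ≡ 1 (mod 198)

7^(-1) ≡ 85 (mod 198)


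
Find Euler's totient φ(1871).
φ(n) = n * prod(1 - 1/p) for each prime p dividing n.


1871 = 1871
Prime factors: 1871
φ(1871) = 1871 × (1-1/1871)
= 1871 × 1870/1871 = 1870

φ(1871) = 1870


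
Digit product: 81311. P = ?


8 × 1 × 3 × 1 × 1 = 24


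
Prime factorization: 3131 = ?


3131 / 31 = 101
101 / 101 = 1
3131 = 31 × 101


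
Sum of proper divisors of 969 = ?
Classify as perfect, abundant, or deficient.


Proper divisors: 1, 3, 17, 19, 51, 57, 323
Sum = 1 + 3 + 17 + 19 + 51 + 57 + 323 = 471
471 < 969 → deficient

s(969) = 471 (deficient)


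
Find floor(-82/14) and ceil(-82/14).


-82/14 = -5.8571
floor = -6
ceil = -5

floor = -6, ceil = -5


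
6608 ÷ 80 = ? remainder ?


6608 = 80 * 82 + 48
Check: 6560 + 48 = 6608

q = 82, r = 48


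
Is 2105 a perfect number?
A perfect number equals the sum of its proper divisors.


Proper divisors of 2105: 1, 5, 421
Sum = 1 + 5 + 421 = 427

No, 2105 is not perfect (427 ≠ 2105)


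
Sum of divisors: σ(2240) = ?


Divisors of 2240: 1, 2, 4, 5, 7, 8, 10, 14, 16, 20, 28, 32, 35, 40, 56, 64, 70, 80, 112, 140, 160, 224, 280, 320, 448, 560, 1120, 2240
Sum = 1 + 2 + 4 + 5 + 7 + 8 + 10 + 14 + 16 + 20 + 28 + 32 + 35 + 40 + 56 + 64 + 70 + 80 + 112 + 140 + 160 + 224 + 280 + 320 + 448 + 560 + 1120 + 2240 = 6096

σ(2240) = 6096


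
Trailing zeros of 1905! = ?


floor(1905/5) = 381
floor(1905/25) = 76
floor(1905/125) = 15
floor(1905/625) = 3
Total = 475

475 trailing zeros


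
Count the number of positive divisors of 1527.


1527 = 3^1 × 509^1
d(1527) = (1+1) × (1+1) = 4

4 divisors


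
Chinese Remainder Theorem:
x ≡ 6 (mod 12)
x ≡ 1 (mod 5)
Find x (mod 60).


M = 12*5 = 60
M1 = M/12 = 5, M2 = M/5 = 12
M1^(-1) mod 12 = 5, M2^(-1) mod 5 = 3
x = 6*5*5 + 1*12*3 = 186
186 mod 60 = 6
Check: 6 mod 12 = 6 ✓, 6 mod 5 = 1 ✓

x ≡ 6 (mod 60)


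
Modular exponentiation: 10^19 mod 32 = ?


10^1 mod 32 = 10
10^2 mod 32 = 4
10^3 mod 32 = 8
10^4 mod 32 = 16
10^5 mod 32 = 0
10^6 mod 32 = 0
10^7 mod 32 = 0
10^8 mod 32 = 0
10^9 mod 32 = 0
10^10 mod 32 = 0
10^11 mod 32 = 0
10^12 mod 32 = 0
10^13 mod 32 = 0
10^14 mod 32 = 0
10^15 mod 32 = 0
10^16 mod 32 = 0
10^17 mod 32 = 0
10^18 mod 32 = 0
10^19 mod 32 = 0


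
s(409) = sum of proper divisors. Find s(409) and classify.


Proper divisors: 1
Sum = 1 = 1
1 < 409 → deficient

s(409) = 1 (deficient)


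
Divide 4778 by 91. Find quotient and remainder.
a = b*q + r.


4778 = 91 * 52 + 46
Check: 4732 + 46 = 4778

q = 52, r = 46


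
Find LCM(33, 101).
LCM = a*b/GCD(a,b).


GCD(33, 101) = 1
LCM = 33*101/1 = 3333/1 = 3333

LCM = 3333


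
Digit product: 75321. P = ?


7 × 5 × 3 × 2 × 1 = 210


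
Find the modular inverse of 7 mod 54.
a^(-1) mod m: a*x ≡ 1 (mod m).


Use the extended Euclidean algorithm on (54, 7); each row r = 54*s + 7*t:
r=54, s=1, t=0
r=7, s=0, t=1
q=7: r=5, s=1, t=-7   [54*(1) + 7*(-7) = 5]
q=1: r=2, s=-1, t=8   [54*(-1) + 7*(8) = 2]
q=2: r=1, s=3, t=-23   [54*(3) + 7*(-23) = 1]
q=2: r=0, s=-7, t=54   [54*(-7) + 7*(54) = 0]
GCD = 1 with t = -23, so 7*(-23) ≡ 1 (mod 54)
Inverse = -23 mod 54 = 31
Check: 7 * 31 = 217 ≡ 1 (mod 54)

7^(-1) ≡ 31 (mod 54)


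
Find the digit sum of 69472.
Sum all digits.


6 + 9 + 4 + 7 + 2 = 28


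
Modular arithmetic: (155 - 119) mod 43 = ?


155 - 119 = 36
36 mod 43 = 36


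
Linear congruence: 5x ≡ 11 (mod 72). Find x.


GCD(5, 72) = 1, unique solution
a^(-1) mod 72 = 29
x = 29 * 11 mod 72 = 31

x ≡ 31 (mod 72)


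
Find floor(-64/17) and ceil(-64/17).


-64/17 = -3.7647
floor = -4
ceil = -3

floor = -4, ceil = -3


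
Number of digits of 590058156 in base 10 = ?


590058156 has 9 digits in base 10
floor(log10(590058156)) + 1 = floor(8.7709) + 1 = 9

9 digits (base 10)


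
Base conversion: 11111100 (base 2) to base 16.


11111100 (base 2) = 252 (decimal)
252 (decimal) = FC (base 16)


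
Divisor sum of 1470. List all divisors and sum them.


Divisors of 1470: 1, 2, 3, 5, 6, 7, 10, 14, 15, 21, 30, 35, 42, 49, 70, 98, 105, 147, 210, 245, 294, 490, 735, 1470
Sum = 1 + 2 + 3 + 5 + 6 + 7 + 10 + 14 + 15 + 21 + 30 + 35 + 42 + 49 + 70 + 98 + 105 + 147 + 210 + 245 + 294 + 490 + 735 + 1470 = 4104

σ(1470) = 4104


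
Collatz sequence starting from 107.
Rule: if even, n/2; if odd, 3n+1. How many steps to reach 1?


107 → 322 → 161 → 484 → 242 → 121 → 364 → 182 → 91 → 274 → 137 → 412 → 206 → 103 → 310 → 155 → 466 → 233 → 700 → 350 → 175 → 526 → 263 → 790 → 395 → 1186 → 593 → 1780 → 890 → 445 → 1336 → 668 → 334 → 167 → 502 → 251 → 754 → 377 → 1132 → 566 → 283 → 850 → 425 → 1276 → 638 → 319 → 958 → 479 → 1438 → 719 → 2158 → 1079 → 3238 → 1619 → 4858 → 2429 → 7288 → 3644 → 1822 → 911 → 2734 → 1367 → 4102 → 2051 → 6154 → 3077 → 9232 → 4616 → 2308 → 1154 → 577 → 1732 → 866 → 433 → 1300 → 650 → 325 → 976 → 488 → 244 → 122 → 61 → 184 → 92 → 46 → 23 → 70 → 35 → 106 → 53 → 160 → 80 → 40 → 20 → 10 → 5 → 16 → 8 → 4 → 2 → 1
Total steps = 100

100 steps


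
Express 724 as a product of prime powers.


724 / 2 = 362
362 / 2 = 181
181 / 181 = 1
724 = 2^2 × 181


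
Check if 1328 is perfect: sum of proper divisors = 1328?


Proper divisors of 1328: 1, 2, 4, 8, 16, 83, 166, 332, 664
Sum = 1 + 2 + 4 + 8 + 16 + 83 + 166 + 332 + 664 = 1276

No, 1328 is not perfect (1276 ≠ 1328)


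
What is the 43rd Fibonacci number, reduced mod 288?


F(k) mod 288 for k=1..43:
1, 1, 2, 3, 5, 8, 13, 21, 34, 55, 89, 144, 233, 89, 34, 123, 157, 280, 149, 141, 2, 143, 145, 0, 145, 145, 2, 147, 149, 8, 157, 165, 34, 199, 233, 144, 89, 233, 34, 267, 13, 280, 5
F(43) mod 288 = 5


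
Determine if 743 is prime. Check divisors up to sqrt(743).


Check divisors up to sqrt(743) = 27.2580
No divisors found.
743 is prime.

Yes, 743 is prime


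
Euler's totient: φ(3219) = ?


3219 = 3 × 29 × 37
Prime factors: 3, 29, 37
φ(3219) = 3219 × (1-1/3) × (1-1/29) × (1-1/37)
= 3219 × 2/3 × 28/29 × 36/37 = 2016

φ(3219) = 2016


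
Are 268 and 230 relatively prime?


Euclidean algorithm:
268 = 1 * 230 + 38
230 = 6 * 38 + 2
38 = 19 * 2 + 0
GCD(268, 230) = 2

No, not coprime (GCD = 2)


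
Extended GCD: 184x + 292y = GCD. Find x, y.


Tabular extended Euclidean (each row: r = 184*s + 292*t):
r=184, s=1, t=0
r=292, s=0, t=1
q=0: r=184, s=1, t=0   [184*(1) + 292*(0) = 184]
q=1: r=108, s=-1, t=1   [184*(-1) + 292*(1) = 108]
q=1: r=76, s=2, t=-1   [184*(2) + 292*(-1) = 76]
q=1: r=32, s=-3, t=2   [184*(-3) + 292*(2) = 32]
q=2: r=12, s=8, t=-5   [184*(8) + 292*(-5) = 12]
q=2: r=8, s=-19, t=12   [184*(-19) + 292*(12) = 8]
q=1: r=4, s=27, t=-17   [184*(27) + 292*(-17) = 4]
q=2: r=0, s=-73, t=46   [184*(-73) + 292*(46) = 0]
GCD = 4; from the row with r=4: x=27, y=-17
Check: 184*(27) + 292*(-17) = 4968 - 4964 = 4

GCD = 4, x = 27, y = -17


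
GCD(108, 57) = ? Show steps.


108 = 1 * 57 + 51
57 = 1 * 51 + 6
51 = 8 * 6 + 3
6 = 2 * 3 + 0
GCD = 3


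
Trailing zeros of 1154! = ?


floor(1154/5) = 230
floor(1154/25) = 46
floor(1154/125) = 9
floor(1154/625) = 1
Total = 286

286 trailing zeros


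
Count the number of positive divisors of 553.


553 = 7^1 × 79^1
d(553) = (1+1) × (1+1) = 4

4 divisors


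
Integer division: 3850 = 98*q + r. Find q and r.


3850 = 98 * 39 + 28
Check: 3822 + 28 = 3850

q = 39, r = 28


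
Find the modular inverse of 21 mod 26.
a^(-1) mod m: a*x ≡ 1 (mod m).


Use the extended Euclidean algorithm on (26, 21); each row r = 26*s + 21*t:
r=26, s=1, t=0
r=21, s=0, t=1
q=1: r=5, s=1, t=-1   [26*(1) + 21*(-1) = 5]
q=4: r=1, s=-4, t=5   [26*(-4) + 21*(5) = 1]
q=5: r=0, s=21, t=-26   [26*(21) + 21*(-26) = 0]
GCD = 1 with t = 5, so 21*(5) ≡ 1 (mod 26)
Inverse = 5 mod 26 = 5
Check: 21 * 5 = 105 ≡ 1 (mod 26)

21^(-1) ≡ 5 (mod 26)


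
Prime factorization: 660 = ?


660 / 2 = 330
330 / 2 = 165
165 / 3 = 55
55 / 5 = 11
11 / 11 = 1
660 = 2^2 × 3 × 5 × 11


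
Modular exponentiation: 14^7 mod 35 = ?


14^1 mod 35 = 14
14^2 mod 35 = 21
14^3 mod 35 = 14
14^4 mod 35 = 21
14^5 mod 35 = 14
14^6 mod 35 = 21
14^7 mod 35 = 14


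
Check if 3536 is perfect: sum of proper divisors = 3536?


Proper divisors of 3536: 1, 2, 4, 8, 13, 16, 17, 26, 34, 52, 68, 104, 136, 208, 221, 272, 442, 884, 1768
Sum = 1 + 2 + 4 + 8 + 13 + 16 + 17 + 26 + 34 + 52 + 68 + 104 + 136 + 208 + 221 + 272 + 442 + 884 + 1768 = 4276

No, 3536 is not perfect (4276 ≠ 3536)


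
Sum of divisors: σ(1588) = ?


Divisors of 1588: 1, 2, 4, 397, 794, 1588
Sum = 1 + 2 + 4 + 397 + 794 + 1588 = 2786

σ(1588) = 2786


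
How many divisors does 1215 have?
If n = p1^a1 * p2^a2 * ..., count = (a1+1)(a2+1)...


1215 = 3^5 × 5^1
d(1215) = (5+1) × (1+1) = 12

12 divisors


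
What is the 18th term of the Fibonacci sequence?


Sequence: 1, 1, 2, 3, 5, 8, 13, 21, 34, 55, 89, 144, 233, 377, 610, 987, 1597, 2584
F(18) = 2584


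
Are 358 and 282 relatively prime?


Euclidean algorithm:
358 = 1 * 282 + 76
282 = 3 * 76 + 54
76 = 1 * 54 + 22
54 = 2 * 22 + 10
22 = 2 * 10 + 2
10 = 5 * 2 + 0
GCD(358, 282) = 2

No, not coprime (GCD = 2)


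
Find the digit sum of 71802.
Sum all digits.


7 + 1 + 8 + 0 + 2 = 18


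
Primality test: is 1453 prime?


Check divisors up to sqrt(1453) = 38.1182
No divisors found.
1453 is prime.

Yes, 1453 is prime


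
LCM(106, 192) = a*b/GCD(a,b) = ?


GCD(106, 192) = 2
LCM = 106*192/2 = 20352/2 = 10176

LCM = 10176


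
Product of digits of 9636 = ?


9 × 6 × 3 × 6 = 972


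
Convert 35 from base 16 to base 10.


35 (base 16) = 53 (decimal)
53 (decimal) = 53 (base 10)


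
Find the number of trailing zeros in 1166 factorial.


floor(1166/5) = 233
floor(1166/25) = 46
floor(1166/125) = 9
floor(1166/625) = 1
Total = 289

289 trailing zeros


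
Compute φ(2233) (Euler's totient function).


2233 = 7 × 11 × 29
Prime factors: 7, 11, 29
φ(2233) = 2233 × (1-1/7) × (1-1/11) × (1-1/29)
= 2233 × 6/7 × 10/11 × 28/29 = 1680

φ(2233) = 1680


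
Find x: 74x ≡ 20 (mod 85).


GCD(74, 85) = 1, unique solution
a^(-1) mod 85 = 54
x = 54 * 20 mod 85 = 60

x ≡ 60 (mod 85)


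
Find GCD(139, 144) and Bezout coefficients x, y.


Tabular extended Euclidean (each row: r = 139*s + 144*t):
r=139, s=1, t=0
r=144, s=0, t=1
q=0: r=139, s=1, t=0   [139*(1) + 144*(0) = 139]
q=1: r=5, s=-1, t=1   [139*(-1) + 144*(1) = 5]
q=27: r=4, s=28, t=-27   [139*(28) + 144*(-27) = 4]
q=1: r=1, s=-29, t=28   [139*(-29) + 144*(28) = 1]
q=4: r=0, s=144, t=-139   [139*(144) + 144*(-139) = 0]
GCD = 1; from the row with r=1: x=-29, y=28
Check: 139*(-29) + 144*(28) = -4031 + 4032 = 1

GCD = 1, x = -29, y = 28


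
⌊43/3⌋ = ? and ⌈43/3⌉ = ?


43/3 = 14.3333
floor = 14
ceil = 15

floor = 14, ceil = 15


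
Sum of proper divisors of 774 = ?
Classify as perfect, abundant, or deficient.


Proper divisors: 1, 2, 3, 6, 9, 18, 43, 86, 129, 258, 387
Sum = 1 + 2 + 3 + 6 + 9 + 18 + 43 + 86 + 129 + 258 + 387 = 942
942 > 774 → abundant

s(774) = 942 (abundant)


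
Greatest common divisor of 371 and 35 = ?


371 = 10 * 35 + 21
35 = 1 * 21 + 14
21 = 1 * 14 + 7
14 = 2 * 7 + 0
GCD = 7
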